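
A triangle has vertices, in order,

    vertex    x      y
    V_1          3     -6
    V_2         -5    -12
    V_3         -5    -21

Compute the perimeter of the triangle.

|V_1V_2| = √((-8)² + (-6)²) = √100 = 10
|V_2V_3| = √((0)² + (-9)²) = √81 = 9
|V_3V_1| = √((8)² + (15)²) = √289 = 17
Perimeter = 10 + 9 + 17 = 36.

36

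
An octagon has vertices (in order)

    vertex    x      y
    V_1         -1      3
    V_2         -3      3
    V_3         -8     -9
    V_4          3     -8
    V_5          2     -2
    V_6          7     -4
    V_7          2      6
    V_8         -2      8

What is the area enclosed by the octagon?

Apply the shoelace (surveyor's) formula: 2A = Σ (x_i·y_{i+1} − x_{i+1}·y_i), indices taken mod 8.
Σ = (6) + (51) + (91) + (10) + (6) + (50) + (28) + (2) = 244
Area = |Σ|/2 = 122.

122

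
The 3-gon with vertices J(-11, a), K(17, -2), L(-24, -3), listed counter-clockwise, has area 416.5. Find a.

The doubled signed area Σ (x_i y_{i+1} − x_{i+1} y_i) is linear in a.
With a=0 it equals -110; the coefficient of a is -41 (from the two edges through J).
So -41·a + -110 = 2·416.5 = 833 ⇒ a = -23.

-23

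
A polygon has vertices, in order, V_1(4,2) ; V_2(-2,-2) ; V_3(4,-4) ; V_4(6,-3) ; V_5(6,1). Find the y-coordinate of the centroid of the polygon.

Apply the shoelace (surveyor's) formula. First the cross-terms c_i = x_i·y_{i+1} − x_{i+1}·y_i:
  -4, 16, 12, 24, 8  ⇒  2A = 56, A = 28.
Then Σ (y_i + y_{i+1})·c_i = -204, so ȳ = -204 / (6·28) = -17/14.

-17/14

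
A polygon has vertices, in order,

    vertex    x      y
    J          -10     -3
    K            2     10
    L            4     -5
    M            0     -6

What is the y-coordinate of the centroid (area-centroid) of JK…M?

26/171

Apply Gauss's area formula. First the cross-terms c_i = x_i·y_{i+1} − x_{i+1}·y_i:
  -94, -50, -24, -60  ⇒  2A = -228, A = -114.
Then Σ (y_i + y_{i+1})·c_i = -104, so ȳ = -104 / (6·(-114)) = 26/171.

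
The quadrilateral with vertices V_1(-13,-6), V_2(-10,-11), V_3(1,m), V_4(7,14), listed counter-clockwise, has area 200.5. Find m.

-9

Write out the shoelace sum; only the two edges meeting at V_3 involve m:
2·Area = [((-10)·m − 1·(-11)) + (1·14 − 7·m)] + 223
       = -17·m + 248 = 401
⇒ m = -9.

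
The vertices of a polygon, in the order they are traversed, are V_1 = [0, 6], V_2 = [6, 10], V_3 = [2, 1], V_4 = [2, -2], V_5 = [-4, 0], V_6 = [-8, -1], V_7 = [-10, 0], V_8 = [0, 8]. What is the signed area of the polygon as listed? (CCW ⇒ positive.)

-75

Cross-terms: -36, -14, -6, -8, 4, -10, -80, 0  ⇒  Σ = -150
Signed area = Σ/2 = -75 (negative ⇒ clockwise traversal).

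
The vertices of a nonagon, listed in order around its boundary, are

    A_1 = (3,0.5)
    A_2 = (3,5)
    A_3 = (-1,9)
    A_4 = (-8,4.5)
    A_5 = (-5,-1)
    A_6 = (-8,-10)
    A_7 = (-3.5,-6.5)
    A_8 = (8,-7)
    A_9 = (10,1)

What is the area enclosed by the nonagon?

Apply the shoelace formula: 2A = Σ (x_i·y_{i+1} − x_{i+1}·y_i), indices taken mod 9.
Σ = (13.5) + (32) + (67.5) + (30.5) + (42) + (17) + (76.5) + (78) + (2) = 359
Area = |Σ|/2 = 179.5.

179.5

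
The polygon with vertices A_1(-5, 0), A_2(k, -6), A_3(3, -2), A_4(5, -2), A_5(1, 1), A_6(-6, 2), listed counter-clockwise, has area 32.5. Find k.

The doubled signed area Σ (x_i y_{i+1} − x_{i+1} y_i) is linear in k.
With k=0 it equals 77; the coefficient of k is -2 (from the two edges through A_2).
So -2·k + 77 = 2·32.5 = 65 ⇒ k = 6.

6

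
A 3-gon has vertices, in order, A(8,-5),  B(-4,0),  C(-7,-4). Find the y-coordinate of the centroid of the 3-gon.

Apply the surveyor's formula. First the cross-terms c_i = x_i·y_{i+1} − x_{i+1}·y_i:
  -20, 16, 67  ⇒  2A = 63, A = 31.5.
Then Σ (y_i + y_{i+1})·c_i = -567, so ȳ = -567 / (6·31.5) = -3.

-3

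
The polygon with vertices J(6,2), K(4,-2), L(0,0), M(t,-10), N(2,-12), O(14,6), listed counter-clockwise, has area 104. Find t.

Write out the shoelace sum; only the two edges meeting at M involve t:
2·Area = [(0·(-10) − t·0) + (t·(-12) − 2·(-10))] + 152
       = -12·t + 172 = 208
⇒ t = -3.

-3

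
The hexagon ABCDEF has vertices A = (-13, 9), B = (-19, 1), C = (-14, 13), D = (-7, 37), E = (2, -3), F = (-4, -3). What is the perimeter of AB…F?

110

|AB| = √((-6)² + (-8)²) = √100 = 10
|BC| = √((5)² + (12)²) = √169 = 13
|CD| = √((7)² + (24)²) = √625 = 25
|DE| = √((9)² + (-40)²) = √1681 = 41
|EF| = √((-6)² + (0)²) = √36 = 6
|FA| = √((-9)² + (12)²) = √225 = 15
Perimeter = 10 + 13 + 25 + 41 + 6 + 15 = 110.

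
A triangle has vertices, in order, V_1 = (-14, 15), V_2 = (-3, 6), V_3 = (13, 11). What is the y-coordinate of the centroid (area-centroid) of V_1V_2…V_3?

32/3

Apply the shoelace (surveyor's) formula. First the cross-terms c_i = x_i·y_{i+1} − x_{i+1}·y_i:
  -39, -111, 349  ⇒  2A = 199, A = 99.5.
Then Σ (y_i + y_{i+1})·c_i = 6368, so ȳ = 6368 / (6·99.5) = 32/3.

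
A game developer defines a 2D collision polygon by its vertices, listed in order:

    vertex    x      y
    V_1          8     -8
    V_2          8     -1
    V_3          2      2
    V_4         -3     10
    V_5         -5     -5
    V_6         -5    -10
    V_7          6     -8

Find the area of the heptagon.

153

Apply Gauss's area formula: 2A = Σ (x_i·y_{i+1} − x_{i+1}·y_i), indices taken mod 7.
Σ = (56) + (18) + (26) + (65) + (25) + (100) + (16) = 306
Area = |Σ|/2 = 153.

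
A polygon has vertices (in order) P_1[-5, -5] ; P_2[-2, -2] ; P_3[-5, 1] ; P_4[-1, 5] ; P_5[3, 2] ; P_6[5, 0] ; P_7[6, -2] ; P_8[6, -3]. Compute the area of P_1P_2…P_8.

Apply Gauss's area formula: 2A = Σ (x_i·y_{i+1} − x_{i+1}·y_i), indices taken mod 8.
Σ = (0) + (-12) + (-24) + (-17) + (-10) + (-10) + (-6) + (-45) = -124
Area = |Σ|/2 = 62.

62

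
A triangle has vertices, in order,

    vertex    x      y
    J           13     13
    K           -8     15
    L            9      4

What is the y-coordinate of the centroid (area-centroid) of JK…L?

Apply the shoelace formula. First the cross-terms c_i = x_i·y_{i+1} − x_{i+1}·y_i:
  299, -167, 65  ⇒  2A = 197, A = 98.5.
Then Σ (y_i + y_{i+1})·c_i = 6304, so ȳ = 6304 / (6·98.5) = 32/3.

32/3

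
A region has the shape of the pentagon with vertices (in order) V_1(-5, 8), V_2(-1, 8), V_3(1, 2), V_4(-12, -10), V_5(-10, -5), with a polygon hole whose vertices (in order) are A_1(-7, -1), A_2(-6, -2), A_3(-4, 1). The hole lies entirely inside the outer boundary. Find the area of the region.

Outer boundary:
Apply the shoelace formula: 2A = Σ (x_i·y_{i+1} − x_{i+1}·y_i), indices taken mod 5.
Σ = (-32) + (-10) + (14) + (-40) + (-105) = -173
Area = |Σ|/2 = 86.5.
Hole:
Apply Gauss's area formula: 2A = Σ (x_i·y_{i+1} − x_{i+1}·y_i), indices taken mod 3.
Cross-terms: 8, -14, 11  ⇒  Σ = 5
Area = |Σ|/2 = 2.5.
Net area = 86.5 − 2.5 = 84.

84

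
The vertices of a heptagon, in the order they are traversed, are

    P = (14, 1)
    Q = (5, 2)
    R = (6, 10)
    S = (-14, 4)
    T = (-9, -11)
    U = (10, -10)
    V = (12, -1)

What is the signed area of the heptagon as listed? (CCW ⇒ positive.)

Apply Gauss's area formula: 2A = Σ (x_i·y_{i+1} − x_{i+1}·y_i), indices taken mod 7.
Cross-terms: 23, 38, 164, 190, 200, 110, 26  ⇒  Σ = 751
Signed area = Σ/2 = 375.5 (positive ⇒ counter-clockwise traversal).

375.5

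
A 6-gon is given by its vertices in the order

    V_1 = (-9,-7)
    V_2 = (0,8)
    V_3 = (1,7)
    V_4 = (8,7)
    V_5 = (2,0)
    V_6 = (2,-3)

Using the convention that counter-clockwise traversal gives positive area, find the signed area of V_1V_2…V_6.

-95

Cross-terms: -72, -8, -49, -14, -6, -41  ⇒  Σ = -190
Signed area = Σ/2 = -95 (negative ⇒ clockwise traversal).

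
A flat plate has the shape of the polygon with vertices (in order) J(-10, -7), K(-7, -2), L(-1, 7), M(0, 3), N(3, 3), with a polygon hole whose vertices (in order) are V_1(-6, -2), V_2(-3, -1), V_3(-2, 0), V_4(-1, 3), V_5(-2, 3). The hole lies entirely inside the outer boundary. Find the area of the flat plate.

Outer boundary:
Apply the shoelace (surveyor's) formula: 2A = Σ (x_i·y_{i+1} − x_{i+1}·y_i), indices taken mod 5.
J→K: (-10)(-2) − (-7)(-7) = -29
K→L: (-7)(7) − (-1)(-2) = -51
L→M: (-1)(3) − (0)(7) = -3
M→N: (0)(3) − (3)(3) = -9
N→J: (3)(-7) − (-10)(3) = 9
Σ = -83
Area = |Σ|/2 = 41.5.
Hole:
Σ = (0) + (-2) + (-6) + (3) + (22) = 17
Area = |Σ|/2 = 8.5.
Net area = 41.5 − 8.5 = 33.

33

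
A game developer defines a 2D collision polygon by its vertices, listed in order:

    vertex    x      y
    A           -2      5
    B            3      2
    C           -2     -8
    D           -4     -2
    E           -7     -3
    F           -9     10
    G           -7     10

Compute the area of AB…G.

100.5

Apply Gauss's area formula: 2A = Σ (x_i·y_{i+1} − x_{i+1}·y_i), indices taken mod 7.
Σ = (-19) + (-20) + (-28) + (-2) + (-97) + (-20) + (-15) = -201
Area = |Σ|/2 = 100.5.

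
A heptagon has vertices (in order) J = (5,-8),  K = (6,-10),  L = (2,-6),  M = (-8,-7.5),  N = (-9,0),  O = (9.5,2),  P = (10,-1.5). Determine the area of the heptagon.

136.625

Apply the shoelace formula: 2A = Σ (x_i·y_{i+1} − x_{i+1}·y_i), indices taken mod 7.
J→K: (5)(-10) − (6)(-8) = -2
K→L: (6)(-6) − (2)(-10) = -16
L→M: (2)(-7.5) − (-8)(-6) = -63
M→N: (-8)(0) − (-9)(-7.5) = -67.5
N→O: (-9)(2) − (9.5)(0) = -18
O→P: (9.5)(-1.5) − (10)(2) = -34.25
P→J: (10)(-8) − (5)(-1.5) = -72.5
Σ = -273.25
Area = |Σ|/2 = 136.625.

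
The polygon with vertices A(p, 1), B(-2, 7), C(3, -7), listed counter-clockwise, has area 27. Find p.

The doubled signed area Σ (x_i y_{i+1} − x_{i+1} y_i) is linear in p.
With p=0 it equals -2; the coefficient of p is 14 (from the two edges through A).
So 14·p + -2 = 2·27 = 54 ⇒ p = 4.

4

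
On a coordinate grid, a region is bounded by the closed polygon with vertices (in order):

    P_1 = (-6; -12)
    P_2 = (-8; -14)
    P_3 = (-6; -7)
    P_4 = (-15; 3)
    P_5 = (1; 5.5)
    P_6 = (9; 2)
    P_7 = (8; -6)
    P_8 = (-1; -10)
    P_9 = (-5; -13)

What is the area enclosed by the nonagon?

253.5

Σ = (-12) + (-28) + (-123) + (-85.5) + (-47.5) + (-70) + (-86) + (-37) + (-18) = -507
Area = |Σ|/2 = 253.5.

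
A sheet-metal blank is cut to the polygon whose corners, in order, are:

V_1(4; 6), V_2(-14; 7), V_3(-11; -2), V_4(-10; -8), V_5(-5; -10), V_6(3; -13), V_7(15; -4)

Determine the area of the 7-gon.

364.5

Apply Gauss's area formula: 2A = Σ (x_i·y_{i+1} − x_{i+1}·y_i), indices taken mod 7.
V_1→V_2: (4)(7) − (-14)(6) = 112
V_2→V_3: (-14)(-2) − (-11)(7) = 105
V_3→V_4: (-11)(-8) − (-10)(-2) = 68
V_4→V_5: (-10)(-10) − (-5)(-8) = 60
V_5→V_6: (-5)(-13) − (3)(-10) = 95
V_6→V_7: (3)(-4) − (15)(-13) = 183
V_7→V_1: (15)(6) − (4)(-4) = 106
Σ = 729
Area = |Σ|/2 = 364.5.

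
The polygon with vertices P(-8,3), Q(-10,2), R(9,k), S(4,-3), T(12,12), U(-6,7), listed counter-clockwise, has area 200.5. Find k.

Write out the shoelace sum; only the two edges meeting at R involve k:
2·Area = [((-10)·k − 9·2) + (9·(-3) − 4·k)] + 292
       = -14·k + 247 = 401
⇒ k = -11.

-11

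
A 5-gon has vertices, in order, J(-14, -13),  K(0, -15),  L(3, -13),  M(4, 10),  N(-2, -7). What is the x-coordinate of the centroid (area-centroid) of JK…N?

-365/257

Apply the surveyor's formula. First the cross-terms c_i = x_i·y_{i+1} − x_{i+1}·y_i:
  210, 45, 82, -8, -72  ⇒  2A = 257, A = 128.5.
Then Σ (x_i + x_{i+1})·c_i = -1095, so x̄ = -1095 / (6·128.5) = -365/257.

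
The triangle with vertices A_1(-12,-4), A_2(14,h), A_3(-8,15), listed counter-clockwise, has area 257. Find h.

-9

Write out the shoelace sum; only the two edges meeting at A_2 involve h:
2·Area = [((-12)·h − 14·(-4)) + (14·15 − (-8)·h)] + 212
       = -4·h + 478 = 514
⇒ h = -9.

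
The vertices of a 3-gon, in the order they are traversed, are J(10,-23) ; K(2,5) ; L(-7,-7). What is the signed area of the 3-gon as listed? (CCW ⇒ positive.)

Apply the surveyor's formula: 2A = Σ (x_i·y_{i+1} − x_{i+1}·y_i), indices taken mod 3.
Σ = (96) + (21) + (231) = 348
Signed area = Σ/2 = 174 (positive ⇒ counter-clockwise traversal).

174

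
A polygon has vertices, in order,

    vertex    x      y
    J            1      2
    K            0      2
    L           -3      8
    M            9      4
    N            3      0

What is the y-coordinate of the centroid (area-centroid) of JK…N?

Apply the shoelace (surveyor's) formula. First the cross-terms c_i = x_i·y_{i+1} − x_{i+1}·y_i:
  2, 6, -84, -12, 6  ⇒  2A = -82, A = -41.
Then Σ (y_i + y_{i+1})·c_i = -976, so ȳ = -976 / (6·(-41)) = 488/123.

488/123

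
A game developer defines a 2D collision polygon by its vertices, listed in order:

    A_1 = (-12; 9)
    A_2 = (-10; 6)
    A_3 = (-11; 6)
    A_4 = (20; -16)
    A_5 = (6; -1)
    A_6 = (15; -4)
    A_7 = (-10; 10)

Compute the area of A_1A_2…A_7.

143.5

Σ = (18) + (6) + (56) + (76) + (-9) + (110) + (30) = 287
Area = |Σ|/2 = 143.5.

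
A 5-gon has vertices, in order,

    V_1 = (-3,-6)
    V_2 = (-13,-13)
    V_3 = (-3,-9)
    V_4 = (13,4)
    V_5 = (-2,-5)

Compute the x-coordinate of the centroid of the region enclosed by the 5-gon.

-31/42

Apply the shoelace (surveyor's) formula. First the cross-terms c_i = x_i·y_{i+1} − x_{i+1}·y_i:
  -39, 78, 105, -57, -3  ⇒  2A = 84, A = 42.
Then Σ (x_i + x_{i+1})·c_i = -186, so x̄ = -186 / (6·42) = -31/42.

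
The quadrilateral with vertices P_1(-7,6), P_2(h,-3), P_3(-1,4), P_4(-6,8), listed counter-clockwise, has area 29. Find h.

The doubled signed area Σ (x_i y_{i+1} − x_{i+1} y_i) is linear in h.
With h=0 it equals 54; the coefficient of h is -2 (from the two edges through P_2).
So -2·h + 54 = 2·29 = 58 ⇒ h = -2.

-2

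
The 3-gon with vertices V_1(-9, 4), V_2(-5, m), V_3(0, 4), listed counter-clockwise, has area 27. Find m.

-2

The doubled signed area Σ (x_i y_{i+1} − x_{i+1} y_i) is linear in m.
With m=0 it equals 36; the coefficient of m is -9 (from the two edges through V_2).
So -9·m + 36 = 2·27 = 54 ⇒ m = -2.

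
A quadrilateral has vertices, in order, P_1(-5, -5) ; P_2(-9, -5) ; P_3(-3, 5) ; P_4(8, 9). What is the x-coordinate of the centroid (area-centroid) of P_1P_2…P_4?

-340/213

Apply the shoelace (surveyor's) formula. First the cross-terms c_i = x_i·y_{i+1} − x_{i+1}·y_i:
  -20, -60, -67, 5  ⇒  2A = -142, A = -71.
Then Σ (x_i + x_{i+1})·c_i = 680, so x̄ = 680 / (6·(-71)) = -340/213.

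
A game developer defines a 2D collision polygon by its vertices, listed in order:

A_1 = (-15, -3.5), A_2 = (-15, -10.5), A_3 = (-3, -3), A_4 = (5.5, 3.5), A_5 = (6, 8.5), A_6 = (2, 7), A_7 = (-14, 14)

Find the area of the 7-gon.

280.125

Apply the shoelace (surveyor's) formula: 2A = Σ (x_i·y_{i+1} − x_{i+1}·y_i), indices taken mod 7.
Cross-terms: 105, 13.5, 6, 25.75, 25, 126, 259  ⇒  Σ = 560.25
Area = |Σ|/2 = 280.125.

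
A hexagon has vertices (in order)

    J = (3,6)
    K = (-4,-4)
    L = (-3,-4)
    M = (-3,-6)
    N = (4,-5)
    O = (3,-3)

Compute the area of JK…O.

45.5

Apply the shoelace formula: 2A = Σ (x_i·y_{i+1} − x_{i+1}·y_i), indices taken mod 6.
Σ = (12) + (4) + (6) + (39) + (3) + (27) = 91
Area = |Σ|/2 = 45.5.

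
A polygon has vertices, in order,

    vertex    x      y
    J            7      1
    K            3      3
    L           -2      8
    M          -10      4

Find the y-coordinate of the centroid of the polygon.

Apply the surveyor's formula. First the cross-terms c_i = x_i·y_{i+1} − x_{i+1}·y_i:
  18, 30, 72, -38  ⇒  2A = 82, A = 41.
Then Σ (y_i + y_{i+1})·c_i = 1076, so ȳ = 1076 / (6·41) = 538/123.

538/123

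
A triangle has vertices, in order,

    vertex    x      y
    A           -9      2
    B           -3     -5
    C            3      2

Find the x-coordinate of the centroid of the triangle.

-3

Apply the shoelace (surveyor's) formula. First the cross-terms c_i = x_i·y_{i+1} − x_{i+1}·y_i:
  51, 9, 24  ⇒  2A = 84, A = 42.
Then Σ (x_i + x_{i+1})·c_i = -756, so x̄ = -756 / (6·42) = -3.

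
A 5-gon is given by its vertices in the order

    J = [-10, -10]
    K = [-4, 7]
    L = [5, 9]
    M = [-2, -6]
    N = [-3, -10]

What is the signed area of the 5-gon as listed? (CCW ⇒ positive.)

Apply the surveyor's formula: 2A = Σ (x_i·y_{i+1} − x_{i+1}·y_i), indices taken mod 5.
Σ = (-110) + (-71) + (-12) + (2) + (-70) = -261
Signed area = Σ/2 = -130.5 (negative ⇒ clockwise traversal).

-130.5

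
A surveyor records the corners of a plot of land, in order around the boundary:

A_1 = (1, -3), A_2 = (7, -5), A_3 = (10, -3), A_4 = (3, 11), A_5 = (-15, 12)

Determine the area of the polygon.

199

Apply the surveyor's formula: 2A = Σ (x_i·y_{i+1} − x_{i+1}·y_i), indices taken mod 5.
Σ = (16) + (29) + (119) + (201) + (33) = 398
Area = |Σ|/2 = 199.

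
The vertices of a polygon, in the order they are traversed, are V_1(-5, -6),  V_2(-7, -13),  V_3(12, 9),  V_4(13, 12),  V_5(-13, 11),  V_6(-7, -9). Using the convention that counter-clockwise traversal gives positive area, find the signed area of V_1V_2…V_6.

316.5

Σ = (23) + (93) + (27) + (299) + (194) + (-3) = 633
Signed area = Σ/2 = 316.5 (positive ⇒ counter-clockwise traversal).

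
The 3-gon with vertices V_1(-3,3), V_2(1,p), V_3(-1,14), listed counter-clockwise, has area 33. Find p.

-8

Write out the shoelace sum; only the two edges meeting at V_2 involve p:
2·Area = [((-3)·p − 1·3) + (1·14 − (-1)·p)] + 39
       = -2·p + 50 = 66
⇒ p = -8.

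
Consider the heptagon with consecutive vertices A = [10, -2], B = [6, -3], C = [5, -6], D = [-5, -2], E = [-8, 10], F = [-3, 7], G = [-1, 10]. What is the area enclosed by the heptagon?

146

Apply the surveyor's formula: 2A = Σ (x_i·y_{i+1} − x_{i+1}·y_i), indices taken mod 7.
Σ = (-18) + (-21) + (-40) + (-66) + (-26) + (-23) + (-98) = -292
Area = |Σ|/2 = 146.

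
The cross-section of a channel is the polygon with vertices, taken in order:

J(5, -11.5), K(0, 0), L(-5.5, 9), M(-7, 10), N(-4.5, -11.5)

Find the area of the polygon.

121.375

Apply the shoelace (surveyor's) formula: 2A = Σ (x_i·y_{i+1} − x_{i+1}·y_i), indices taken mod 5.
Cross-terms: 0, 0, 8, 125.5, 109.25  ⇒  Σ = 242.75
Area = |Σ|/2 = 121.375.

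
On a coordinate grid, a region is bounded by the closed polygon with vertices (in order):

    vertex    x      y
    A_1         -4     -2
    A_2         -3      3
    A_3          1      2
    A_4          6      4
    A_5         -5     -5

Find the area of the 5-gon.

27.5

Apply the surveyor's formula: 2A = Σ (x_i·y_{i+1} − x_{i+1}·y_i), indices taken mod 5.
A_1→A_2: (-4)(3) − (-3)(-2) = -18
A_2→A_3: (-3)(2) − (1)(3) = -9
A_3→A_4: (1)(4) − (6)(2) = -8
A_4→A_5: (6)(-5) − (-5)(4) = -10
A_5→A_1: (-5)(-2) − (-4)(-5) = -10
Σ = -55
Area = |Σ|/2 = 27.5.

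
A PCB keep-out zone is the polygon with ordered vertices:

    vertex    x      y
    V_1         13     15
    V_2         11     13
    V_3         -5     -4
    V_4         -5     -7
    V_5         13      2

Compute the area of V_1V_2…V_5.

Apply Gauss's area formula: 2A = Σ (x_i·y_{i+1} − x_{i+1}·y_i), indices taken mod 5.
V_1→V_2: (13)(13) − (11)(15) = 4
V_2→V_3: (11)(-4) − (-5)(13) = 21
V_3→V_4: (-5)(-7) − (-5)(-4) = 15
V_4→V_5: (-5)(2) − (13)(-7) = 81
V_5→V_1: (13)(15) − (13)(2) = 169
Σ = 290
Area = |Σ|/2 = 145.

145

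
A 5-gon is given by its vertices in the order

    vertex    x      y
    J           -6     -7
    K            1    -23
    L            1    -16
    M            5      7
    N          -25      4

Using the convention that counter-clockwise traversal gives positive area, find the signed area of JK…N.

316.5

J→K: (-6)(-23) − (1)(-7) = 145
K→L: (1)(-16) − (1)(-23) = 7
L→M: (1)(7) − (5)(-16) = 87
M→N: (5)(4) − (-25)(7) = 195
N→J: (-25)(-7) − (-6)(4) = 199
Σ = 633
Signed area = Σ/2 = 316.5 (positive ⇒ counter-clockwise traversal).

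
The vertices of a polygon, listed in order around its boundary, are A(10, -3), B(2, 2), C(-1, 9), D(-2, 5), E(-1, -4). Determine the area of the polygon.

Apply the surveyor's formula: 2A = Σ (x_i·y_{i+1} − x_{i+1}·y_i), indices taken mod 5.
A→B: (10)(2) − (2)(-3) = 26
B→C: (2)(9) − (-1)(2) = 20
C→D: (-1)(5) − (-2)(9) = 13
D→E: (-2)(-4) − (-1)(5) = 13
E→A: (-1)(-3) − (10)(-4) = 43
Σ = 115
Area = |Σ|/2 = 57.5.

57.5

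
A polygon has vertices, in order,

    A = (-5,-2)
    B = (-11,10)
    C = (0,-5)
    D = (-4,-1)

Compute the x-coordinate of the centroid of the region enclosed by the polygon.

-100/17

Apply the surveyor's formula. First the cross-terms c_i = x_i·y_{i+1} − x_{i+1}·y_i:
  -72, 55, -20, 3  ⇒  2A = -34, A = -17.
Then Σ (x_i + x_{i+1})·c_i = 600, so x̄ = 600 / (6·(-17)) = -100/17.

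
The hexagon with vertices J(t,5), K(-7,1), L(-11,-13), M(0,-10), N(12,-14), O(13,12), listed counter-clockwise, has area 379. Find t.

Write out the shoelace sum; only the two edges meeting at J involve t:
2·Area = [(13·5 − t·12) + (t·1 − (-7)·5)] + 658
       = -11·t + 758 = 758
⇒ t = 0.

0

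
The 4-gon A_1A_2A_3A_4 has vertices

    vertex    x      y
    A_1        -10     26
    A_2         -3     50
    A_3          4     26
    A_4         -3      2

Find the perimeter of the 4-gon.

100

|A_1A_2| = √((7)² + (24)²) = √625 = 25
|A_2A_3| = √((7)² + (-24)²) = √625 = 25
|A_3A_4| = √((-7)² + (-24)²) = √625 = 25
|A_4A_1| = √((-7)² + (24)²) = √625 = 25
Perimeter = 25 + 25 + 25 + 25 = 100.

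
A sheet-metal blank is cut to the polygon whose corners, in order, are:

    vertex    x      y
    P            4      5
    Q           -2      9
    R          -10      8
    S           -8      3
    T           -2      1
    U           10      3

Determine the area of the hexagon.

Apply the shoelace formula: 2A = Σ (x_i·y_{i+1} − x_{i+1}·y_i), indices taken mod 6.
Σ = (46) + (74) + (34) + (-2) + (-16) + (38) = 174
Area = |Σ|/2 = 87.

87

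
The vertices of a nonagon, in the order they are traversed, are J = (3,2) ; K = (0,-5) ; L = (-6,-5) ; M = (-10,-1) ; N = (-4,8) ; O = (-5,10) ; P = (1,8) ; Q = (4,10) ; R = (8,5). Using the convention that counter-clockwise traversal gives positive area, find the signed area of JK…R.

-152

Σ = (-15) + (-30) + (-44) + (-84) + (0) + (-50) + (-22) + (-60) + (1) = -304
Signed area = Σ/2 = -152 (negative ⇒ clockwise traversal).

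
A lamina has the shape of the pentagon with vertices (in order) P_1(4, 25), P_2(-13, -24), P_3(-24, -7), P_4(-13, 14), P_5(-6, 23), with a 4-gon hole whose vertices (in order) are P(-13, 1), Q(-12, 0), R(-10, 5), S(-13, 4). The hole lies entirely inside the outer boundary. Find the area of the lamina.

562

Outer boundary:
Apply Gauss's area formula: 2A = Σ (x_i·y_{i+1} − x_{i+1}·y_i), indices taken mod 5.
Σ = (229) + (-485) + (-427) + (-215) + (-242) = -1140
Area = |Σ|/2 = 570.
Hole:
Apply the shoelace formula: 2A = Σ (x_i·y_{i+1} − x_{i+1}·y_i), indices taken mod 4.
Σ = (12) + (-60) + (25) + (39) = 16
Area = |Σ|/2 = 8.
Net area = 570 − 8 = 562.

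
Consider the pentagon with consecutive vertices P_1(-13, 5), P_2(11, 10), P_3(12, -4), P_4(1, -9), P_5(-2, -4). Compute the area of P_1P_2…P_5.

268.5

Apply Gauss's area formula: 2A = Σ (x_i·y_{i+1} − x_{i+1}·y_i), indices taken mod 5.
Σ = (-185) + (-164) + (-104) + (-22) + (-62) = -537
Area = |Σ|/2 = 268.5.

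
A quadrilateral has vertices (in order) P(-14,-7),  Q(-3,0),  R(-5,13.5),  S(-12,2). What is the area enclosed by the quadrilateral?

Σ = (-21) + (-40.5) + (152) + (112) = 202.5
Area = |Σ|/2 = 101.25.

101.25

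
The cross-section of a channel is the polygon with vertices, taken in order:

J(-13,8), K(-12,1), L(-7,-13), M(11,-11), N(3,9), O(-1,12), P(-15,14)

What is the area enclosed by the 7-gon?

Σ = (83) + (163) + (220) + (132) + (45) + (166) + (62) = 871
Area = |Σ|/2 = 435.5.

435.5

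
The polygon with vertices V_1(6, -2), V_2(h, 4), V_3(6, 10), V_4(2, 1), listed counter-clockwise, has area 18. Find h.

Write out the shoelace sum; only the two edges meeting at V_2 involve h:
2·Area = [(6·4 − h·(-2)) + (h·10 − 6·4)] + -24
       = 12·h + -24 = 36
⇒ h = 5.

5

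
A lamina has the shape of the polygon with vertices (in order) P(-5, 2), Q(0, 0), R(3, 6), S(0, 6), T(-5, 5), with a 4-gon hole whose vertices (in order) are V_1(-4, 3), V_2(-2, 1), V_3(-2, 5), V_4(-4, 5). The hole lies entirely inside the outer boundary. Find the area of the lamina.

Outer boundary:
Cross-terms: 0, 0, 18, 30, 15  ⇒  Σ = 63
Area = |Σ|/2 = 31.5.
Hole:
V_1→V_2: (-4)(1) − (-2)(3) = 2
V_2→V_3: (-2)(5) − (-2)(1) = -8
V_3→V_4: (-2)(5) − (-4)(5) = 10
V_4→V_1: (-4)(3) − (-4)(5) = 8
Σ = 12
Area = |Σ|/2 = 6.
Net area = 31.5 − 6 = 25.5.

25.5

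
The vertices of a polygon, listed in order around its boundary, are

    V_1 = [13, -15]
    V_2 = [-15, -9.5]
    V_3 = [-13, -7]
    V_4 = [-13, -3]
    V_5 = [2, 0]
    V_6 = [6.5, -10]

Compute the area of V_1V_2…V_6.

200.25

Cross-terms: -348.5, -18.5, -52, 6, -20, 32.5  ⇒  Σ = -400.5
Area = |Σ|/2 = 200.25.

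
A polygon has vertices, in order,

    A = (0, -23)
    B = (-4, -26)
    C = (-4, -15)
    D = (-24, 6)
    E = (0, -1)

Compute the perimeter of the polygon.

|AB| = √((-4)² + (-3)²) = √25 = 5
|BC| = √((0)² + (11)²) = √121 = 11
|CD| = √((-20)² + (21)²) = √841 = 29
|DE| = √((24)² + (-7)²) = √625 = 25
|EA| = √((0)² + (-22)²) = √484 = 22
Perimeter = 5 + 11 + 29 + 25 + 22 = 92.

92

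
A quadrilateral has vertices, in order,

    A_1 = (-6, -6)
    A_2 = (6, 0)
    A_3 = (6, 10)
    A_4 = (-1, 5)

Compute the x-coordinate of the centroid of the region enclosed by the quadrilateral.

Apply the surveyor's formula. First the cross-terms c_i = x_i·y_{i+1} − x_{i+1}·y_i:
  36, 60, 40, 36  ⇒  2A = 172, A = 86.
Then Σ (x_i + x_{i+1})·c_i = 668, so x̄ = 668 / (6·86) = 167/129.

167/129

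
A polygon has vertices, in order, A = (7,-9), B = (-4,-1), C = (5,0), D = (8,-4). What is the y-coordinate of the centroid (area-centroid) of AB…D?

Apply Gauss's area formula. First the cross-terms c_i = x_i·y_{i+1} − x_{i+1}·y_i:
  -43, 5, -20, -44  ⇒  2A = -102, A = -51.
Then Σ (y_i + y_{i+1})·c_i = 1077, so ȳ = 1077 / (6·(-51)) = -359/102.

-359/102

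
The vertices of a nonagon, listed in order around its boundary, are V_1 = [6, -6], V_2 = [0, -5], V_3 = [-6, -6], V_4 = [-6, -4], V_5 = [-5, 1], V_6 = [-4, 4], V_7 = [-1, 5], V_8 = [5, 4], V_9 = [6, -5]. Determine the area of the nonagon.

Apply the shoelace (surveyor's) formula: 2A = Σ (x_i·y_{i+1} − x_{i+1}·y_i), indices taken mod 9.
Σ = (-30) + (-30) + (-12) + (-26) + (-16) + (-16) + (-29) + (-49) + (-6) = -214
Area = |Σ|/2 = 107.

107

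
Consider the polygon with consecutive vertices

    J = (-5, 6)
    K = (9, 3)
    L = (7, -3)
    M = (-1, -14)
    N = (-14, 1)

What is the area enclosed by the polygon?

247

Σ = (-69) + (-48) + (-101) + (-197) + (-79) = -494
Area = |Σ|/2 = 247.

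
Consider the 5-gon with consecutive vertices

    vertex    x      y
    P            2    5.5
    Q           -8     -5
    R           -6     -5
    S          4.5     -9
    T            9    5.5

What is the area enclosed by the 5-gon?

132.375

Apply the shoelace formula: 2A = Σ (x_i·y_{i+1} − x_{i+1}·y_i), indices taken mod 5.
Σ = (34) + (10) + (76.5) + (105.75) + (38.5) = 264.75
Area = |Σ|/2 = 132.375.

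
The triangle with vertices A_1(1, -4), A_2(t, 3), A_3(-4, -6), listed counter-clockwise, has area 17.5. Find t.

1

The doubled signed area Σ (x_i y_{i+1} − x_{i+1} y_i) is linear in t.
With t=0 it equals 37; the coefficient of t is -2 (from the two edges through A_2).
So -2·t + 37 = 2·17.5 = 35 ⇒ t = 1.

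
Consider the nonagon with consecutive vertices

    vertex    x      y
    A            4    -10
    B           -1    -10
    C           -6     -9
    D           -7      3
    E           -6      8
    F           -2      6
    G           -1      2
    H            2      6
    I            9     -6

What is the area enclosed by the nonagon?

190

Apply the shoelace formula: 2A = Σ (x_i·y_{i+1} − x_{i+1}·y_i), indices taken mod 9.
Σ = (-50) + (-51) + (-81) + (-38) + (-20) + (2) + (-10) + (-66) + (-66) = -380
Area = |Σ|/2 = 190.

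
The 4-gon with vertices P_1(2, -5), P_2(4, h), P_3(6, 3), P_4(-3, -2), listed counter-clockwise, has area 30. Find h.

Write out the shoelace sum; only the two edges meeting at P_2 involve h:
2·Area = [(2·h − 4·(-5)) + (4·3 − 6·h)] + 16
       = -4·h + 48 = 60
⇒ h = -3.

-3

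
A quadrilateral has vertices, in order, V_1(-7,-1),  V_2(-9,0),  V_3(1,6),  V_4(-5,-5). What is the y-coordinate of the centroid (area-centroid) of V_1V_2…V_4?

Apply the shoelace formula. First the cross-terms c_i = x_i·y_{i+1} − x_{i+1}·y_i:
  -9, -54, 25, -30  ⇒  2A = -68, A = -34.
Then Σ (y_i + y_{i+1})·c_i = -110, so ȳ = -110 / (6·(-34)) = 55/102.

55/102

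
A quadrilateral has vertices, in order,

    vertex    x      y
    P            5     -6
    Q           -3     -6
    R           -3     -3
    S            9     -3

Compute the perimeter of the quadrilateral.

28

|PQ| = √((-8)² + (0)²) = √64 = 8
|QR| = √((0)² + (3)²) = √9 = 3
|RS| = √((12)² + (0)²) = √144 = 12
|SP| = √((-4)² + (-3)²) = √25 = 5
Perimeter = 8 + 3 + 12 + 5 = 28.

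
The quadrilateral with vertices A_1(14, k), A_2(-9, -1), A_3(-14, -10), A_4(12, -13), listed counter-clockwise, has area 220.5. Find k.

Write out the shoelace sum; only the two edges meeting at A_1 involve k:
2·Area = [(12·k − 14·(-13)) + (14·(-1) − (-9)·k)] + 378
       = 21·k + 546 = 441
⇒ k = -5.

-5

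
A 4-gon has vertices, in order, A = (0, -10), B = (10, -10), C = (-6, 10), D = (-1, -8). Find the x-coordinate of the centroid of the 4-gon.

Apply the shoelace formula. First the cross-terms c_i = x_i·y_{i+1} − x_{i+1}·y_i:
  100, 40, 58, 10  ⇒  2A = 208, A = 104.
Then Σ (x_i + x_{i+1})·c_i = 744, so x̄ = 744 / (6·104) = 31/26.

31/26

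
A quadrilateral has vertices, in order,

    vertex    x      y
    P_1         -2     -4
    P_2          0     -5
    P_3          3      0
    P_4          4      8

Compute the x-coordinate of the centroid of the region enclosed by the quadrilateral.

193/147

Apply the shoelace (surveyor's) formula. First the cross-terms c_i = x_i·y_{i+1} − x_{i+1}·y_i:
  10, 15, 24, 0  ⇒  2A = 49, A = 24.5.
Then Σ (x_i + x_{i+1})·c_i = 193, so x̄ = 193 / (6·24.5) = 193/147.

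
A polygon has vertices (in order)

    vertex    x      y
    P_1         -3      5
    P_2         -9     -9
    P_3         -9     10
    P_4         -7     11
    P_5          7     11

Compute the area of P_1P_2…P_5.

Apply the shoelace (surveyor's) formula: 2A = Σ (x_i·y_{i+1} − x_{i+1}·y_i), indices taken mod 5.
Cross-terms: 72, -171, -29, -154, 68  ⇒  Σ = -214
Area = |Σ|/2 = 107.

107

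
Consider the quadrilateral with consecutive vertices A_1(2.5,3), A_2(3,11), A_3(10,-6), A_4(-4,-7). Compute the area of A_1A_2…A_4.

Cross-terms: 18.5, -128, -94, 5.5  ⇒  Σ = -198
Area = |Σ|/2 = 99.

99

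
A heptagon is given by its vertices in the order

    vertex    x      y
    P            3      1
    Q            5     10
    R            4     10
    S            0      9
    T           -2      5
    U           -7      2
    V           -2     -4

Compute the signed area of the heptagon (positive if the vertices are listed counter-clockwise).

Σ = (25) + (10) + (36) + (18) + (31) + (32) + (10) = 162
Signed area = Σ/2 = 81 (positive ⇒ counter-clockwise traversal).

81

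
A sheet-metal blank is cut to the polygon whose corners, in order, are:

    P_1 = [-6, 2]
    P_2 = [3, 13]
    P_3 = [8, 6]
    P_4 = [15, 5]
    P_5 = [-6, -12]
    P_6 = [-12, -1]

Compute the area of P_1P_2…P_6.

Apply the shoelace formula: 2A = Σ (x_i·y_{i+1} − x_{i+1}·y_i), indices taken mod 6.
Σ = (-84) + (-86) + (-50) + (-150) + (-138) + (-30) = -538
Area = |Σ|/2 = 269.

269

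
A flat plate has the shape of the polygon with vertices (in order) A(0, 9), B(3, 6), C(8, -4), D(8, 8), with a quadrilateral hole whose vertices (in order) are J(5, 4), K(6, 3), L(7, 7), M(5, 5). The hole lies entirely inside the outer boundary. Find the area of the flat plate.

Outer boundary:
Apply the surveyor's formula: 2A = Σ (x_i·y_{i+1} − x_{i+1}·y_i), indices taken mod 4.
Σ = (-27) + (-60) + (96) + (72) = 81
Area = |Σ|/2 = 40.5.
Hole:
Apply the shoelace formula: 2A = Σ (x_i·y_{i+1} − x_{i+1}·y_i), indices taken mod 4.
J→K: (5)(3) − (6)(4) = -9
K→L: (6)(7) − (7)(3) = 21
L→M: (7)(5) − (5)(7) = 0
M→J: (5)(4) − (5)(5) = -5
Σ = 7
Area = |Σ|/2 = 3.5.
Net area = 40.5 − 3.5 = 37.

37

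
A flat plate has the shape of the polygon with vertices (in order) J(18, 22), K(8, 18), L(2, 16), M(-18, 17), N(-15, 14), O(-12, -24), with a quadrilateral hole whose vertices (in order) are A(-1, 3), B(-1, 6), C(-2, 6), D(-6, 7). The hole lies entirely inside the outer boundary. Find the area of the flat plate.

623.5

Outer boundary:
Apply the shoelace formula: 2A = Σ (x_i·y_{i+1} − x_{i+1}·y_i), indices taken mod 6.
Cross-terms: 148, 92, 322, 3, 528, 168  ⇒  Σ = 1261
Area = |Σ|/2 = 630.5.
Hole:
Apply the surveyor's formula: 2A = Σ (x_i·y_{i+1} − x_{i+1}·y_i), indices taken mod 4.
Cross-terms: -3, 6, 22, -11  ⇒  Σ = 14
Area = |Σ|/2 = 7.
Net area = 630.5 − 7 = 623.5.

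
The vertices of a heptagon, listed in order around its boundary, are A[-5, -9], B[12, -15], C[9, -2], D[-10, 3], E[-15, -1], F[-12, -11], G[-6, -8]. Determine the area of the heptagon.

276.5

Apply the shoelace (surveyor's) formula: 2A = Σ (x_i·y_{i+1} − x_{i+1}·y_i), indices taken mod 7.
Cross-terms: 183, 111, 7, 55, 153, 30, 14  ⇒  Σ = 553
Area = |Σ|/2 = 276.5.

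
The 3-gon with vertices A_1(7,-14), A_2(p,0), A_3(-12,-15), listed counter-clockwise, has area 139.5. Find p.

Write out the shoelace sum; only the two edges meeting at A_2 involve p:
2·Area = [(7·0 − p·(-14)) + (p·(-15) − (-12)·0)] + 273
       = -1·p + 273 = 279
⇒ p = -6.

-6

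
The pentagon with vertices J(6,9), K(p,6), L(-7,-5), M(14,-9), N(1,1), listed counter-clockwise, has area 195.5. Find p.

-11

Write out the shoelace sum; only the two edges meeting at K involve p:
2·Area = [(6·6 − p·9) + (p·(-5) − (-7)·6)] + 159
       = -14·p + 237 = 391
⇒ p = -11.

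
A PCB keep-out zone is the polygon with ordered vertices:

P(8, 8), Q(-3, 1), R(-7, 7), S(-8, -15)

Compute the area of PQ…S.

117.5

Apply the shoelace (surveyor's) formula: 2A = Σ (x_i·y_{i+1} − x_{i+1}·y_i), indices taken mod 4.
Σ = (32) + (-14) + (161) + (56) = 235
Area = |Σ|/2 = 117.5.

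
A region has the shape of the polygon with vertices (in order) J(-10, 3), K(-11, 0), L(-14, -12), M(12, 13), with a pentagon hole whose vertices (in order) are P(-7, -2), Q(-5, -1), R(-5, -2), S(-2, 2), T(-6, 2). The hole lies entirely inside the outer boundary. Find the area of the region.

Outer boundary:
Apply the shoelace (surveyor's) formula: 2A = Σ (x_i·y_{i+1} − x_{i+1}·y_i), indices taken mod 4.
Cross-terms: 33, 132, -38, 166  ⇒  Σ = 293
Area = |Σ|/2 = 146.5.
Hole:
Apply the surveyor's formula: 2A = Σ (x_i·y_{i+1} − x_{i+1}·y_i), indices taken mod 5.
Cross-terms: -3, 5, -14, 8, 26  ⇒  Σ = 22
Area = |Σ|/2 = 11.
Net area = 146.5 − 11 = 135.5.

135.5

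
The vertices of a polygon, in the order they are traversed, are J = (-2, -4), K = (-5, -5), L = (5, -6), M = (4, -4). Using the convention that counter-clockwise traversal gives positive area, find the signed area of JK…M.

J→K: (-2)(-5) − (-5)(-4) = -10
K→L: (-5)(-6) − (5)(-5) = 55
L→M: (5)(-4) − (4)(-6) = 4
M→J: (4)(-4) − (-2)(-4) = -24
Σ = 25
Signed area = Σ/2 = 12.5 (positive ⇒ counter-clockwise traversal).

12.5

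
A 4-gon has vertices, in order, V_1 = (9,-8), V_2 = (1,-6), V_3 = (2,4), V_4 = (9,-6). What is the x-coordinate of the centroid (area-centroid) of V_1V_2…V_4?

79/18

Apply the shoelace formula. First the cross-terms c_i = x_i·y_{i+1} − x_{i+1}·y_i:
  -46, 16, -48, -18  ⇒  2A = -96, A = -48.
Then Σ (x_i + x_{i+1})·c_i = -1264, so x̄ = -1264 / (6·(-48)) = 79/18.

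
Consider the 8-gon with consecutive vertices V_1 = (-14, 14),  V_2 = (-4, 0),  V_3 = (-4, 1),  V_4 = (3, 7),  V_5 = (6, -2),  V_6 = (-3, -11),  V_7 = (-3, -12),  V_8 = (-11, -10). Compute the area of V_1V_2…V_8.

Σ = (56) + (-4) + (-31) + (-48) + (-72) + (3) + (-102) + (-294) = -492
Area = |Σ|/2 = 246.

246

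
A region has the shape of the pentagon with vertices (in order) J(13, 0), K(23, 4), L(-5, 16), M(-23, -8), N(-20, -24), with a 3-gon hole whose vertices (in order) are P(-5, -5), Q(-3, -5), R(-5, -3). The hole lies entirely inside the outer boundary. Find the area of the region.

Outer boundary:
Apply Gauss's area formula: 2A = Σ (x_i·y_{i+1} − x_{i+1}·y_i), indices taken mod 5.
J→K: (13)(4) − (23)(0) = 52
K→L: (23)(16) − (-5)(4) = 388
L→M: (-5)(-8) − (-23)(16) = 408
M→N: (-23)(-24) − (-20)(-8) = 392
N→J: (-20)(0) − (13)(-24) = 312
Σ = 1552
Area = |Σ|/2 = 776.
Hole:
Apply the shoelace formula: 2A = Σ (x_i·y_{i+1} − x_{i+1}·y_i), indices taken mod 3.
P→Q: (-5)(-5) − (-3)(-5) = 10
Q→R: (-3)(-3) − (-5)(-5) = -16
R→P: (-5)(-5) − (-5)(-3) = 10
Σ = 4
Area = |Σ|/2 = 2.
Net area = 776 − 2 = 774.

774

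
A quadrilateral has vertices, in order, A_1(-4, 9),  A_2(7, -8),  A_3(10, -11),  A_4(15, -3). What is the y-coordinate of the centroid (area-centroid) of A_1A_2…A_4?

Apply the shoelace formula. First the cross-terms c_i = x_i·y_{i+1} − x_{i+1}·y_i:
  -31, 3, 135, 123  ⇒  2A = 230, A = 115.
Then Σ (y_i + y_{i+1})·c_i = -1240, so ȳ = -1240 / (6·115) = -124/69.

-124/69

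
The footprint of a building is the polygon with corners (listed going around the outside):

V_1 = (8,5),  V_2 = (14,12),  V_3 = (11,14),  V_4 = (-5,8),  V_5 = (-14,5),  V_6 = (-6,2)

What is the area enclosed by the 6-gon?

145.5

Apply the shoelace formula: 2A = Σ (x_i·y_{i+1} − x_{i+1}·y_i), indices taken mod 6.
Σ = (26) + (64) + (158) + (87) + (2) + (-46) = 291
Area = |Σ|/2 = 145.5.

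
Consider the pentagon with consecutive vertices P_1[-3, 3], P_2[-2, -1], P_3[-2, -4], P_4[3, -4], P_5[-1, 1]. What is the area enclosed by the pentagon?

P_1→P_2: (-3)(-1) − (-2)(3) = 9
P_2→P_3: (-2)(-4) − (-2)(-1) = 6
P_3→P_4: (-2)(-4) − (3)(-4) = 20
P_4→P_5: (3)(1) − (-1)(-4) = -1
P_5→P_1: (-1)(3) − (-3)(1) = 0
Σ = 34
Area = |Σ|/2 = 17.

17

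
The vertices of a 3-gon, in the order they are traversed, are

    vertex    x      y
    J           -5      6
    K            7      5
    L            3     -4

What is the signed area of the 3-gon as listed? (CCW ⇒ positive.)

Apply the shoelace (surveyor's) formula: 2A = Σ (x_i·y_{i+1} − x_{i+1}·y_i), indices taken mod 3.
J→K: (-5)(5) − (7)(6) = -67
K→L: (7)(-4) − (3)(5) = -43
L→J: (3)(6) − (-5)(-4) = -2
Σ = -112
Signed area = Σ/2 = -56 (negative ⇒ clockwise traversal).

-56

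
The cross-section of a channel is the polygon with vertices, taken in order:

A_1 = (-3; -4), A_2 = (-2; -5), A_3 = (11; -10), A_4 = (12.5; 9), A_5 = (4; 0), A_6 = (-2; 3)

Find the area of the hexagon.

Cross-terms: 7, 75, 224, -36, 12, 17  ⇒  Σ = 299
Area = |Σ|/2 = 149.5.

149.5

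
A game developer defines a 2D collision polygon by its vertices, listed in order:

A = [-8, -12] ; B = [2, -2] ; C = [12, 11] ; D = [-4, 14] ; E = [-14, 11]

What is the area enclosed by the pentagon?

353

Apply the shoelace formula: 2A = Σ (x_i·y_{i+1} − x_{i+1}·y_i), indices taken mod 5.
Cross-terms: 40, 46, 212, 152, 256  ⇒  Σ = 706
Area = |Σ|/2 = 353.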